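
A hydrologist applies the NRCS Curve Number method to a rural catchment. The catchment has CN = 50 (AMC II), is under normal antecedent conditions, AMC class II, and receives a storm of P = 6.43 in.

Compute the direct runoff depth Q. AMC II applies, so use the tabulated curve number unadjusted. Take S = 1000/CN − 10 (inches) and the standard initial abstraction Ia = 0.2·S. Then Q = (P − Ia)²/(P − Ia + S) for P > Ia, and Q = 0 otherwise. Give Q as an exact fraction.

Average conditions: CN = 50 (no AMC adjustment).
S = 1000/50 − 10 = 10 in ≈ 10.000 in
Ia = 0.2·10 = 2 in ≈ 2.000 in
P − Ia = 6.430 − 2.000 = 443/100 ≈ 4.430 in (> 0, runoff occurs)
Runoff Q = (P−Ia)²/(P−Ia+S) = (4.430)²/(4.430+10.000) = 196249/144300 ≈ 1.360 in

Q = 196249/144300 in ≈ 1.360 in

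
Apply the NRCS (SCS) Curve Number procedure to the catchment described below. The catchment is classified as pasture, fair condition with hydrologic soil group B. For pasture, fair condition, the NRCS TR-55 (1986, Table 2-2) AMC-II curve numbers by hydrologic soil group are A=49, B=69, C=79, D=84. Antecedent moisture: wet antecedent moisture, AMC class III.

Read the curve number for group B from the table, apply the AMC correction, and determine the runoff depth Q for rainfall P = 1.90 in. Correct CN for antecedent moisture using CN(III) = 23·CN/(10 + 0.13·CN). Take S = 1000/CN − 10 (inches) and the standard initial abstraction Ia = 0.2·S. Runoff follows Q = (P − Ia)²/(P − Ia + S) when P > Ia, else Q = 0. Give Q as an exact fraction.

Q = 573746209/872104110 in ≈ 0.658 in

NRCS table: pasture, fair condition, soil group B → CN(II) = 69
CN(III) from CN(II)=69: (23·69)/(10 + 0.13·69) = 158700/1897 ≈ 83.658
S = 1000/(158700/1897) − 10 = 3100/1587 in ≈ 1.953 in
Ia = 0.2S: 0.2·1.953 = 0.391 in (exactly 620/1587)
Excess rainfall: 1.900 − 0.391 = 1.509 in; P > Ia so Q > 0
Q = (23953/15870)²/((23953/15870) + 3100/1587) = (573746209/251856900)/(54953/15870) = 573746209/872104110 in ≈ 0.658 in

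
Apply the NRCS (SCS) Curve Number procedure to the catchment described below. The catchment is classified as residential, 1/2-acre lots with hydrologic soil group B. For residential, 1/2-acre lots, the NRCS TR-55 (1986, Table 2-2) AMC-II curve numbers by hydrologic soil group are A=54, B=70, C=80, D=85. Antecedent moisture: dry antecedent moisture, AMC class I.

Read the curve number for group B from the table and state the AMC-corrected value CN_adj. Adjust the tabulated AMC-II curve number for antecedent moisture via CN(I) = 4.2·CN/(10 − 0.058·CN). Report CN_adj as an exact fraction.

CN_adj = 4900/99 ≈ 49.495

NRCS table: residential, 1/2-acre lots, soil group B → CN(II) = 70
CN(I) from CN(II)=70: (4.2·70)/(10 − 0.058·70) = 4900/99 ≈ 49.495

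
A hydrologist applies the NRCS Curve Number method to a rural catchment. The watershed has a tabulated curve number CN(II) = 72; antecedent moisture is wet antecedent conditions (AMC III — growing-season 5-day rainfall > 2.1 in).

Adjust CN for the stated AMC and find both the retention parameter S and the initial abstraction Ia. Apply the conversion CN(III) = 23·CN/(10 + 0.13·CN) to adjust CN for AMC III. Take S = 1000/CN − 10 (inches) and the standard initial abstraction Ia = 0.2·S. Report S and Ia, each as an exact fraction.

S = 350/207 in ≈ 1.691 in; Ia = 70/207 in ≈ 0.338 in

Wet (AMC III): CN(III) = 23·72/(10 + 0.13·72) = 1656/(484/25) = 10350/121 ≈ 85.537
S = 1000/(10350/121) − 10 = 350/207 in ≈ 1.691 in
Ia = 0.2·(350/207) = 70/207 in ≈ 0.338 in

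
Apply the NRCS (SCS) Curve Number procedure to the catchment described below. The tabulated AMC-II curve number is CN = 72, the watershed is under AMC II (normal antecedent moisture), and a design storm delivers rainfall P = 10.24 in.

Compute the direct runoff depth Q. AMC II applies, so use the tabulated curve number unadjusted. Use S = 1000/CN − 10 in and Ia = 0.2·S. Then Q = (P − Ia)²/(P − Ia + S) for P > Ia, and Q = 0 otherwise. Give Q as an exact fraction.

CN(II) = 72; AMC II needs no correction.
Retention S: 1000/CN − 10 with CN=72.000 → S = 35/9 ≈ 3.889 in
Ia = 0.2S: 0.2·3.889 = 0.778 in (exactly 7/9)
Since P=10.240 > Ia=0.778: effective rainfall P−Ia = 2129/225 in
Q: (2129/225)² ÷ (3004/225) = 4532641/675900 in (≈ 6.706 in)

Q = 4532641/675900 in ≈ 6.706 in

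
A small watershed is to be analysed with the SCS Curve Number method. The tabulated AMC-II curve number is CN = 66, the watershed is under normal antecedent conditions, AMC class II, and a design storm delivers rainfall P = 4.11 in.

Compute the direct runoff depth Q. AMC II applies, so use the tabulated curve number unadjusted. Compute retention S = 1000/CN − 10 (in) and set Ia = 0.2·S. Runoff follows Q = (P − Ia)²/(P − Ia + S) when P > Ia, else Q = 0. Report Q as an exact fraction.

Q = 103286569/89637900 in ≈ 1.152 in

AMC II — tabulated CN = 66 applies directly.
Max retention: S = 1000/66 − 10 = 170/33 in (≈ 5.152 in)
Ia = 0.2·(170/33) = 34/33 in ≈ 1.030 in
P − Ia = 4.110 − 1.030 = 10163/3300 ≈ 3.080 in (> 0, runoff occurs)
Q: (10163/3300)² ÷ (27163/3300) = 103286569/89637900 in (≈ 1.152 in)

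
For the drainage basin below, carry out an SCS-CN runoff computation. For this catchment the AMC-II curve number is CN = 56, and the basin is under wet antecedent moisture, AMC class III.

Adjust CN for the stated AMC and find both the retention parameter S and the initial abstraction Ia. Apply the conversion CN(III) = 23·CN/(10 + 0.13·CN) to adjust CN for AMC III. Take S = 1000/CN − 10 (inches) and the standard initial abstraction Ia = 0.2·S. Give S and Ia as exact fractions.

S = 550/161 in ≈ 3.416 in; Ia = 110/161 in ≈ 0.683 in

Wet (AMC III): CN(III) = 23·56/(10 + 0.13·56) = 1288/(432/25) = 4025/54 ≈ 74.537
Max retention: S = 1000/(4025/54) − 10 = 550/161 in (≈ 3.416 in)
Initial abstraction Ia = S/5 = (550/161)/5 = 110/161 ≈ 0.683 in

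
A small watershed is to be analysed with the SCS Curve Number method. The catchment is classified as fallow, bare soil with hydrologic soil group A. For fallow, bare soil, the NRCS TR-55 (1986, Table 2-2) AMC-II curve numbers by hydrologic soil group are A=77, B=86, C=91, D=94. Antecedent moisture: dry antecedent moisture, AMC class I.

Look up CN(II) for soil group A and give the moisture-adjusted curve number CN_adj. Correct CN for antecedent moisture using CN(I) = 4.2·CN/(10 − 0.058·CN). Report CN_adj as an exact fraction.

CN_adj = 161700/2767 ≈ 58.439

NRCS table: fallow, bare soil, soil group A → CN(II) = 77
Dry (AMC I): CN(I) = 4.2·77/(10 − 0.058·77) = (1617/5)/(2767/500) = 161700/2767 ≈ 58.439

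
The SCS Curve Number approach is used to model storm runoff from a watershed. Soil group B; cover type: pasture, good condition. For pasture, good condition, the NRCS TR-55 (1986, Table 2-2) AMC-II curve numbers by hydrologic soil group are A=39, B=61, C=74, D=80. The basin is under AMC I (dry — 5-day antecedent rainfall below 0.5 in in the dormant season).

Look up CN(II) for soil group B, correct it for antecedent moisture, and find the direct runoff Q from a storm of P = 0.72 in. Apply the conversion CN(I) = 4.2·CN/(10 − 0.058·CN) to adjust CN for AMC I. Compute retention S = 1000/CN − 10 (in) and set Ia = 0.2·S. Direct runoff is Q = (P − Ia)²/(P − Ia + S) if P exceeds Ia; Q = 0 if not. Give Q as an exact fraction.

Q = 0 in ≈ 0.000 in

NRCS table: pasture, good condition, soil group B → CN(II) = 61
Adjust CN=61 to AMC I: 4.2·61/(10 − 0.058·61) → (1281/5) ÷ (3231/500) = 42700/1077 ≈ 39.647
Retention S: 1000/CN − 10 with CN=39.647 → S = 6500/427 ≈ 15.222 in
Initial abstraction Ia = S/5 = (6500/427)/5 = 1300/427 ≈ 3.044 in
P = 0.720 ≤ Ia = 3.044 in: entire storm abstracted, Q = 0.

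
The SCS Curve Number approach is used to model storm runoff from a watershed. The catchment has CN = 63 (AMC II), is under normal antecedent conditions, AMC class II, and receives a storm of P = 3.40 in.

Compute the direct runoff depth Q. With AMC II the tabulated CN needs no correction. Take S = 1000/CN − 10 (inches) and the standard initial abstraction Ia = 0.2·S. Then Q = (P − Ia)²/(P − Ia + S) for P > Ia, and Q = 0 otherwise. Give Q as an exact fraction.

Q = 491401/803565 in ≈ 0.612 in

AMC II — tabulated CN = 63 applies directly.
Retention S: 1000/CN − 10 with CN=63.000 → S = 370/63 ≈ 5.873 in
Ia = 0.2·(370/63) = 74/63 in ≈ 1.175 in
Excess rainfall: 3.400 − 1.175 = 2.225 in; P > Ia so Q > 0
Q = (701/315)²/((701/315) + 370/63) = (491401/99225)/(2551/315) = 491401/803565 in ≈ 0.612 in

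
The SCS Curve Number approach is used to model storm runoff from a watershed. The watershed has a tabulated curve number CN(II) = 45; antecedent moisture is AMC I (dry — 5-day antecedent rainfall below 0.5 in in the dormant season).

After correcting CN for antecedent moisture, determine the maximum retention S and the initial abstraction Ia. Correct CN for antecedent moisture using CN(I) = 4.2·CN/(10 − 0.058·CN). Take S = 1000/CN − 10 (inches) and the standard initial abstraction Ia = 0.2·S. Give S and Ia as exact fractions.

Dry (AMC I): CN(I) = 4.2·45/(10 − 0.058·45) = 189/(739/100) = 18900/739 ≈ 25.575
Retention S: 1000/CN − 10 with CN=25.575 → S = 5500/189 ≈ 29.101 in
Ia = 0.2·(5500/189) = 1100/189 in ≈ 5.820 in

S = 5500/189 in ≈ 29.101 in; Ia = 1100/189 in ≈ 5.820 in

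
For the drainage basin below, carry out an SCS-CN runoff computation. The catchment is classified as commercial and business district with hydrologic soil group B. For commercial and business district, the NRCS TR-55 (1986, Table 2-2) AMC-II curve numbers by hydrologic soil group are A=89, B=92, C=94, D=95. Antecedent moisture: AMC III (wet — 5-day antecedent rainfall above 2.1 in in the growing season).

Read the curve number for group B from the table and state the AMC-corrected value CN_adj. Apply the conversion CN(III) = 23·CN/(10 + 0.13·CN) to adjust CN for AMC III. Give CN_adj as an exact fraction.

NRCS table: commercial and business district, soil group B → CN(II) = 92
Adjust CN=92 to AMC III: 23·92/(10 + 0.13·92) → 2116 ÷ (549/25) = 52900/549 ≈ 96.357

CN_adj = 52900/549 ≈ 96.357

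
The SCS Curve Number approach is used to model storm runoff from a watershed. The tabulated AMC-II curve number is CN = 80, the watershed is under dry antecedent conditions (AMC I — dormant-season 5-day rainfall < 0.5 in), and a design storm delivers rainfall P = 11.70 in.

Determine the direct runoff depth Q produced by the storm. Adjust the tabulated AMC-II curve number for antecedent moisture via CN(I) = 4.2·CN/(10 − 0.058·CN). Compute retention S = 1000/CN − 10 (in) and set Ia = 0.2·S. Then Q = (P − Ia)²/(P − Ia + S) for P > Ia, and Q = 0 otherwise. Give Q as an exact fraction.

Dry (AMC I): CN(I) = 4.2·80/(10 − 0.058·80) = 336/(134/25) = 4200/67 ≈ 62.687
Retention S: 1000/CN − 10 with CN=62.687 → S = 125/21 ≈ 5.952 in
Initial abstraction Ia = S/5 = (125/21)/5 = 25/21 ≈ 1.190 in
Since P=11.700 > Ia=1.190: effective rainfall P−Ia = 2207/210 in
Q: (2207/210)² ÷ (3457/210) = 4870849/725970 in (≈ 6.709 in)

Q = 4870849/725970 in ≈ 6.709 in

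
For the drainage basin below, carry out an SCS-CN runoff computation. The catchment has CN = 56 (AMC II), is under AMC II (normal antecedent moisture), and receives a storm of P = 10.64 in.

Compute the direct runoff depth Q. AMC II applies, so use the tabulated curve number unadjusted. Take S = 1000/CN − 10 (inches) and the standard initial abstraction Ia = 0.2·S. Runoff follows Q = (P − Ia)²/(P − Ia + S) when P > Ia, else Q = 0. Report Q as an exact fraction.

Q = 2518569/518350 in ≈ 4.859 in

AMC II — tabulated CN = 56 applies directly.
Retention S: 1000/CN − 10 with CN=56.000 → S = 55/7 ≈ 7.857 in
Ia = 0.2·(55/7) = 11/7 in ≈ 1.571 in
P − Ia = 10.640 − 1.571 = 1587/175 ≈ 9.069 in (> 0, runoff occurs)
Runoff Q = (P−Ia)²/(P−Ia+S) = (9.069)²/(9.069+7.857) = 2518569/518350 ≈ 4.859 in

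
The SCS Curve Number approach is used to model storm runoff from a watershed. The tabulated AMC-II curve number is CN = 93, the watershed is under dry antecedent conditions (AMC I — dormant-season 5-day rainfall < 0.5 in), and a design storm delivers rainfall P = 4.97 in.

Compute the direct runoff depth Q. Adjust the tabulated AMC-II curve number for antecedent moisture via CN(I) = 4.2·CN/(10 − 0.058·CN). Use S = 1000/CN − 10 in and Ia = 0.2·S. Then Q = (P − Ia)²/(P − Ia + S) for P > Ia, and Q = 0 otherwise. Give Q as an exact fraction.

Q = 16554167569/4984697700 in ≈ 3.321 in

Adjust CN=93 to AMC I: 4.2·93/(10 − 0.058·93) → (1953/5) ÷ (2303/500) = 27900/329 ≈ 84.802
S = 1000/(27900/329) − 10 = 500/279 in ≈ 1.792 in
Ia = 0.2S: 0.2·1.792 = 0.358 in (exactly 100/279)
P − Ia = 4.970 − 0.358 = 128663/27900 ≈ 4.612 in (> 0, runoff occurs)
Q = (128663/27900)²/((128663/27900) + 500/279) = (16554167569/778410000)/(178663/27900) = 16554167569/4984697700 in ≈ 3.321 in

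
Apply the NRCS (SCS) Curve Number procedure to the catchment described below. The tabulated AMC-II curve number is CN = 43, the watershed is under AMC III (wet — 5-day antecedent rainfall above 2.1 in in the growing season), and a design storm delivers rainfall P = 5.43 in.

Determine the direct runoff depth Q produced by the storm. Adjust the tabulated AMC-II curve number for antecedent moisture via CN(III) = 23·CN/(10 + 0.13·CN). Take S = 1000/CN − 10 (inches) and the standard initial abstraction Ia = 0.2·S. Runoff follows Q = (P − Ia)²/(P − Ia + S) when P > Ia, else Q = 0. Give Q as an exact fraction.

CN(III) from CN(II)=43: (23·43)/(10 + 0.13·43) = 98900/1559 ≈ 63.438
Retention S: 1000/CN − 10 with CN=63.438 → S = 5700/989 ≈ 5.763 in
Ia = 0.2·(5700/989) = 1140/989 in ≈ 1.153 in
Since P=5.430 > Ia=1.153: effective rainfall P−Ia = 423027/98900 in
Q: (423027/98900)² ÷ (993027/98900) = 59650614243/32736790100 in (≈ 1.822 in)

Q = 59650614243/32736790100 in ≈ 1.822 in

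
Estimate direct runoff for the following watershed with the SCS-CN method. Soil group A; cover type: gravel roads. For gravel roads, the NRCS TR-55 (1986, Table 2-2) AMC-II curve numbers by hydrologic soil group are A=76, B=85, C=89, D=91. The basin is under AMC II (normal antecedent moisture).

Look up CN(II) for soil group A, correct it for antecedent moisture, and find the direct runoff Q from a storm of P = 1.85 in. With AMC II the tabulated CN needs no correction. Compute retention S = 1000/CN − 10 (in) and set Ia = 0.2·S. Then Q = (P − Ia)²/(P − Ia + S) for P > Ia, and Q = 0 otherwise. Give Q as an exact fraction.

NRCS table: gravel roads, soil group A → CN(II) = 76
Average conditions: CN = 76 (no AMC adjustment).
Retention S: 1000/CN − 10 with CN=76.000 → S = 60/19 ≈ 3.158 in
Initial abstraction Ia = S/5 = (60/19)/5 = 12/19 ≈ 0.632 in
Since P=1.850 > Ia=0.632: effective rainfall P−Ia = 463/380 in
Q: (463/380)² ÷ (1663/380) = 214369/631940 in (≈ 0.339 in)

Q = 214369/631940 in ≈ 0.339 in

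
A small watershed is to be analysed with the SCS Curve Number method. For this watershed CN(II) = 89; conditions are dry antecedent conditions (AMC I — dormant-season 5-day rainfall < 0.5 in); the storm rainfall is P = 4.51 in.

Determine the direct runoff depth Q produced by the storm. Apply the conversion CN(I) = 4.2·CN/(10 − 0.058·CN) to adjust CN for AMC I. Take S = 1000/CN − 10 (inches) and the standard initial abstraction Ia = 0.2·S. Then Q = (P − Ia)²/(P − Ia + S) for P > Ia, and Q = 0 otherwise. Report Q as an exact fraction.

Adjust CN=89 to AMC I: 4.2·89/(10 − 0.058·89) → (1869/5) ÷ (2419/500) = 186900/2419 ≈ 77.263
Max retention: S = 1000/(186900/2419) − 10 = 5500/1869 in (≈ 2.943 in)
Ia = 0.2S: 0.2·2.943 = 0.589 in (exactly 1100/1869)
Since P=4.510 > Ia=0.589: effective rainfall P−Ia = 732919/186900 in
Q = (732919/186900)²/((732919/186900) + 5500/1869) = (537170260561/34931610000)/(1282919/186900) = 48833660051/21797960100 in ≈ 2.240 in

Q = 48833660051/21797960100 in ≈ 2.240 in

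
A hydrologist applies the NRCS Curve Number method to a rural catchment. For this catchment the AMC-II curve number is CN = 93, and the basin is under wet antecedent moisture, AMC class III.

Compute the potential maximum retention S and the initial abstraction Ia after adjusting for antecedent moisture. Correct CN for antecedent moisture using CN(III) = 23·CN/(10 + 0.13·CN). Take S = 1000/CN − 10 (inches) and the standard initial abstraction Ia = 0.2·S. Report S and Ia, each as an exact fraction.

S = 700/2139 in ≈ 0.327 in; Ia = 140/2139 in ≈ 0.065 in

CN(III) from CN(II)=93: (23·93)/(10 + 0.13·93) = 213900/2209 ≈ 96.831
S = 1000/(213900/2209) − 10 = 700/2139 in ≈ 0.327 in
Ia = 0.2S: 0.2·0.327 = 0.065 in (exactly 140/2139)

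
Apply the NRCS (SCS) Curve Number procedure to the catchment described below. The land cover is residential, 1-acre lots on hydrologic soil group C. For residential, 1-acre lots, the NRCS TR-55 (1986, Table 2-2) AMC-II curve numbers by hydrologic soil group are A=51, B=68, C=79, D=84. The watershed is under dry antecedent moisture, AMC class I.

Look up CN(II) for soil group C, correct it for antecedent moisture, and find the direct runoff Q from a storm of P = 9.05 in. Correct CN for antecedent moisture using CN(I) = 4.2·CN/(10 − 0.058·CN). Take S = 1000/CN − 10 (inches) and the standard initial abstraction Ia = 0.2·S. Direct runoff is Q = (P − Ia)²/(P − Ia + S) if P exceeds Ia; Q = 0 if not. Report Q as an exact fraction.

NRCS table: residential, 1-acre lots, soil group C → CN(II) = 79
Adjust CN=79 to AMC I: 4.2·79/(10 − 0.058·79) → (1659/5) ÷ (2709/500) = 7900/129 ≈ 61.240
Retention S: 1000/CN − 10 with CN=61.240 → S = 500/79 ≈ 6.329 in
Ia = 0.2·(500/79) = 100/79 in ≈ 1.266 in
Excess rainfall: 9.050 − 1.266 = 7.784 in; P > Ia so Q > 0
Q = (12299/1580)²/((12299/1580) + 500/79) = (151265401/2496400)/(22299/1580) = 151265401/35232420 in ≈ 4.293 in

Q = 151265401/35232420 in ≈ 4.293 in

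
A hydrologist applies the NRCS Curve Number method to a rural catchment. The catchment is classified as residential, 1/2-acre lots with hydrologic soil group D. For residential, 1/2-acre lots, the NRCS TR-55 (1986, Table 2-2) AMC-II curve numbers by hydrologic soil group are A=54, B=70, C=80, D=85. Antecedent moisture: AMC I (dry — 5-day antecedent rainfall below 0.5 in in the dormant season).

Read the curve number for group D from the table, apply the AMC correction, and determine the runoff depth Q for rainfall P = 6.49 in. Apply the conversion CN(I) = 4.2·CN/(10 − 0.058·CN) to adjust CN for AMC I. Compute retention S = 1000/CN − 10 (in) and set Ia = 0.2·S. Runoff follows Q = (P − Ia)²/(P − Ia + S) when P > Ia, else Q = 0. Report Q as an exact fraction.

NRCS table: residential, 1/2-acre lots, soil group D → CN(II) = 85
Adjust CN=85 to AMC I: 4.2·85/(10 − 0.058·85) → 357 ÷ (507/100) = 11900/169 ≈ 70.414
Retention S: 1000/CN − 10 with CN=70.414 → S = 500/119 ≈ 4.202 in
Ia = 0.2·(500/119) = 100/119 in ≈ 0.840 in
P − Ia = 6.490 − 0.840 = 67231/11900 ≈ 5.650 in (> 0, runoff occurs)
Q = (67231/11900)²/((67231/11900) + 500/119) = (4520007361/141610000)/(117231/11900) = 4520007361/1395048900 in ≈ 3.240 in

Q = 4520007361/1395048900 in ≈ 3.240 in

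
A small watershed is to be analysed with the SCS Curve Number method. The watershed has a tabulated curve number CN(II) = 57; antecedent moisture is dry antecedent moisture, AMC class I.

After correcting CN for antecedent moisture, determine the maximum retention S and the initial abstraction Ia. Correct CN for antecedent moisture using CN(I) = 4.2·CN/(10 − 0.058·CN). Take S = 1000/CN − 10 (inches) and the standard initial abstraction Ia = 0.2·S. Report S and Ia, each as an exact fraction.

S = 21500/1197 in ≈ 17.962 in; Ia = 4300/1197 in ≈ 3.592 in

CN(I) from CN(II)=57: (4.2·57)/(10 − 0.058·57) = 119700/3347 ≈ 35.763
Retention S: 1000/CN − 10 with CN=35.763 → S = 21500/1197 ≈ 17.962 in
Ia = 0.2·(21500/1197) = 4300/1197 in ≈ 3.592 in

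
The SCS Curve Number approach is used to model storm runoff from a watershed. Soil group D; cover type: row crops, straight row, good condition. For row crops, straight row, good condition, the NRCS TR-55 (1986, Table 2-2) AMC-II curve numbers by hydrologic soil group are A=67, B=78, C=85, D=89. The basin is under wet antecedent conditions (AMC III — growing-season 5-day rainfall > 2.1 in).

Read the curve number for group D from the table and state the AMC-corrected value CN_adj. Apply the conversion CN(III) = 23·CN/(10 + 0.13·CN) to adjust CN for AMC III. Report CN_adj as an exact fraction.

CN_adj = 204700/2157 ≈ 94.900

NRCS table: row crops, straight row, good condition, soil group D → CN(II) = 89
Adjust CN=89 to AMC III: 23·89/(10 + 0.13·89) → 2047 ÷ (2157/100) = 204700/2157 ≈ 94.900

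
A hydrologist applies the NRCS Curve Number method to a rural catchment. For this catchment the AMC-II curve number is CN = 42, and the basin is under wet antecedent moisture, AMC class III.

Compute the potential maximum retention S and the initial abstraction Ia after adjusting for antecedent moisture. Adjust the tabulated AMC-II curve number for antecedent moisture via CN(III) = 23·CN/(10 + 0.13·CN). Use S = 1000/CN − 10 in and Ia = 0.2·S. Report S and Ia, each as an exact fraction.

CN(III) from CN(II)=42: (23·42)/(10 + 0.13·42) = 48300/773 ≈ 62.484
Retention S: 1000/CN − 10 with CN=62.484 → S = 2900/483 ≈ 6.004 in
Initial abstraction Ia = S/5 = (2900/483)/5 = 580/483 ≈ 1.201 in

S = 2900/483 in ≈ 6.004 in; Ia = 580/483 in ≈ 1.201 in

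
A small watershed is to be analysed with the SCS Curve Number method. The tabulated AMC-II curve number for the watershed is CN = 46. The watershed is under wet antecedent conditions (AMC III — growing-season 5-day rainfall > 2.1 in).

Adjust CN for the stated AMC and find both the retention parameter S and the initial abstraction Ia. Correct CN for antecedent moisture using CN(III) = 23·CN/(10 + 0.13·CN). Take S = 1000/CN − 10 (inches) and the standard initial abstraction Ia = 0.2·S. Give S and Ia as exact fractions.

Adjust CN=46 to AMC III: 23·46/(10 + 0.13·46) → 1058 ÷ (799/50) = 52900/799 ≈ 66.208
Retention S: 1000/CN − 10 with CN=66.208 → S = 2700/529 ≈ 5.104 in
Initial abstraction Ia = S/5 = (2700/529)/5 = 540/529 ≈ 1.021 in

S = 2700/529 in ≈ 5.104 in; Ia = 540/529 in ≈ 1.021 in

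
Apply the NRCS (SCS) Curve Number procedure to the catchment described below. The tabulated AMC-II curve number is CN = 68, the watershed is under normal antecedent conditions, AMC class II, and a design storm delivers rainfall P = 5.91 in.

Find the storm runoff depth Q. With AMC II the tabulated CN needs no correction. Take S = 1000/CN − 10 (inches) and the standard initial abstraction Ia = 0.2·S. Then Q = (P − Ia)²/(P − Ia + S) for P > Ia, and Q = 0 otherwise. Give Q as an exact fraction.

CN(II) = 68; AMC II needs no correction.
Retention S: 1000/CN − 10 with CN=68.000 → S = 80/17 ≈ 4.706 in
Ia = 0.2·(80/17) = 16/17 in ≈ 0.941 in
Since P=5.910 > Ia=0.941: effective rainfall P−Ia = 8447/1700 in
Q = (8447/1700)²/((8447/1700) + 80/17) = (71351809/2890000)/(16447/1700) = 71351809/27959900 in ≈ 2.552 in

Q = 71351809/27959900 in ≈ 2.552 in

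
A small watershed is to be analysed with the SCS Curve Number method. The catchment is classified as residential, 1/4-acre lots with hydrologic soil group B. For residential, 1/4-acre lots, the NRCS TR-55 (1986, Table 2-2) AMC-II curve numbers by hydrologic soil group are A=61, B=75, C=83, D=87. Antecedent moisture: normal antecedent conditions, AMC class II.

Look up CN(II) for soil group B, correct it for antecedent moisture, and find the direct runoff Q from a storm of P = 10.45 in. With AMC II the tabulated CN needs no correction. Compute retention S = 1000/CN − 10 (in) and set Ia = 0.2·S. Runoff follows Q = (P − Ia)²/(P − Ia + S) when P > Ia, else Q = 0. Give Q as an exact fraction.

Q = 344569/47220 in ≈ 7.297 in

NRCS table: residential, 1/4-acre lots, soil group B → CN(II) = 75
Average conditions: CN = 75 (no AMC adjustment).
S = 1000/75 − 10 = 10/3 in ≈ 3.333 in
Ia = 0.2S: 0.2·3.333 = 0.667 in (exactly 2/3)
P − Ia = 10.450 − 0.667 = 587/60 ≈ 9.783 in (> 0, runoff occurs)
Q = (587/60)²/((587/60) + 10/3) = (344569/3600)/(787/60) = 344569/47220 in ≈ 7.297 in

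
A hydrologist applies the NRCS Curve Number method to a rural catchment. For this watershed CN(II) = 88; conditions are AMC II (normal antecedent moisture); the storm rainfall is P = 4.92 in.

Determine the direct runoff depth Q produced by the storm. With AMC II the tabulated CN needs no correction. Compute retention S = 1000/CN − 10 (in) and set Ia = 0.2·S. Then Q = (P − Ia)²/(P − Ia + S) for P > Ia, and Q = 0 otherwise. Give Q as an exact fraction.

Q = 544428/151525 in ≈ 3.593 in

Average conditions: CN = 88 (no AMC adjustment).
Retention S: 1000/CN − 10 with CN=88.000 → S = 15/11 ≈ 1.364 in
Ia = 0.2S: 0.2·1.364 = 0.273 in (exactly 3/11)
Since P=4.920 > Ia=0.273: effective rainfall P−Ia = 1278/275 in
Q: (1278/275)² ÷ (1653/275) = 544428/151525 in (≈ 3.593 in)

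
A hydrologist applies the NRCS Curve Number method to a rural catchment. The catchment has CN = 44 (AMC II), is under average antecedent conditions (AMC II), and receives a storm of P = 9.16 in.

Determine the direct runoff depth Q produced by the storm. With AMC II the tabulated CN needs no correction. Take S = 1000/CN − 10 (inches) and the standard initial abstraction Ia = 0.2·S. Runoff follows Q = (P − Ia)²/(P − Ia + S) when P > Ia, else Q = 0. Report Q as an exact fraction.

Average conditions: CN = 44 (no AMC adjustment).
S = 1000/44 − 10 = 140/11 in ≈ 12.727 in
Ia = 0.2S: 0.2·12.727 = 2.545 in (exactly 28/11)
Excess rainfall: 9.160 − 2.545 = 6.615 in; P > Ia so Q > 0
Q = (1819/275)²/((1819/275) + 140/11) = (3308761/75625)/(5319/275) = 3308761/1462725 in ≈ 2.262 in

Q = 3308761/1462725 in ≈ 2.262 in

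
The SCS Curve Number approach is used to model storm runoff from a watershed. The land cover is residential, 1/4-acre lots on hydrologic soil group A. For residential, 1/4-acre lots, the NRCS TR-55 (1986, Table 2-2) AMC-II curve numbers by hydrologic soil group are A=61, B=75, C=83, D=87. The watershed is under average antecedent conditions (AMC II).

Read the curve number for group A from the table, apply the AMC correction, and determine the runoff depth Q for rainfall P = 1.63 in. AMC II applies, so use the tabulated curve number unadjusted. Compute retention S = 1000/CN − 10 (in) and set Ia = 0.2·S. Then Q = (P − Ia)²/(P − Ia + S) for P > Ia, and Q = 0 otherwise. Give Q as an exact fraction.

Q = 4592449/250972300 in ≈ 0.018 in

NRCS table: residential, 1/4-acre lots, soil group A → CN(II) = 61
AMC II — tabulated CN = 61 applies directly.
S = 1000/61 − 10 = 390/61 in ≈ 6.393 in
Ia = 0.2·(390/61) = 78/61 in ≈ 1.279 in
Excess rainfall: 1.630 − 1.279 = 0.351 in; P > Ia so Q > 0
Q: (2143/6100)² ÷ (41143/6100) = 4592449/250972300 in (≈ 0.018 in)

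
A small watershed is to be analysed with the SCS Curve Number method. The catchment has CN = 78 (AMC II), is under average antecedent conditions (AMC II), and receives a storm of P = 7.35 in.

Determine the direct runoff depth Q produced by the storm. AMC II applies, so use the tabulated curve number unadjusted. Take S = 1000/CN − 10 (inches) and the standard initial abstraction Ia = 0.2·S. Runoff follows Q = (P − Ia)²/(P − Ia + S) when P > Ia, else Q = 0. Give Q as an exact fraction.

Q = 28015849/5844540 in ≈ 4.794 in

CN(II) = 78; AMC II needs no correction.
S = 1000/78 − 10 = 110/39 in ≈ 2.821 in
Ia = 0.2·(110/39) = 22/39 in ≈ 0.564 in
Since P=7.350 > Ia=0.564: effective rainfall P−Ia = 5293/780 in
Runoff Q = (P−Ia)²/(P−Ia+S) = (6.786)²/(6.786+2.821) = 28015849/5844540 ≈ 4.794 in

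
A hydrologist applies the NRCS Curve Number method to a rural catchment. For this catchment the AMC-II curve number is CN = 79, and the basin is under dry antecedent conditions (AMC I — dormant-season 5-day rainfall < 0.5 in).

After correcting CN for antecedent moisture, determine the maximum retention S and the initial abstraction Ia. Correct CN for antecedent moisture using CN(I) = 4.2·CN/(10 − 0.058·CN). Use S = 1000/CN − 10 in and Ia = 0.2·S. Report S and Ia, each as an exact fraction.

S = 500/79 in ≈ 6.329 in; Ia = 100/79 in ≈ 1.266 in

Adjust CN=79 to AMC I: 4.2·79/(10 − 0.058·79) → (1659/5) ÷ (2709/500) = 7900/129 ≈ 61.240
S = 1000/(7900/129) − 10 = 500/79 in ≈ 6.329 in
Ia = 0.2·(500/79) = 100/79 in ≈ 1.266 in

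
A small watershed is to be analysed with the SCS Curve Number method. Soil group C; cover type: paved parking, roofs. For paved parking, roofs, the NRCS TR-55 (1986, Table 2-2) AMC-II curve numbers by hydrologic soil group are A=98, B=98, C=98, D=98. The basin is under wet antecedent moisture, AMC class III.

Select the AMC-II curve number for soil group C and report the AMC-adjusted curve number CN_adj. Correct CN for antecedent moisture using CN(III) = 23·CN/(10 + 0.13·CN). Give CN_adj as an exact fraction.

NRCS table: paved parking, roofs, soil group C → CN(II) = 98
CN(III) from CN(II)=98: (23·98)/(10 + 0.13·98) = 112700/1137 ≈ 99.120

CN_adj = 112700/1137 ≈ 99.120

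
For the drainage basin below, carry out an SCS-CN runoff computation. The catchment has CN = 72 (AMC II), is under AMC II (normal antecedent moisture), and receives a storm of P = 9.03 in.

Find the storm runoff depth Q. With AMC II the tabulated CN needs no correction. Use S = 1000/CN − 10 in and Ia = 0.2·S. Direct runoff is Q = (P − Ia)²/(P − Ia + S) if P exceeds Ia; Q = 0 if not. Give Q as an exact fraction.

Q = 1125721/200700 in ≈ 5.609 in

AMC II — tabulated CN = 72 applies directly.
S = 1000/72 − 10 = 35/9 in ≈ 3.889 in
Ia = 0.2·(35/9) = 7/9 in ≈ 0.778 in
Since P=9.030 > Ia=0.778: effective rainfall P−Ia = 7427/900 in
Q = (7427/900)²/((7427/900) + 35/9) = (55160329/810000)/(10927/900) = 1125721/200700 in ≈ 5.609 in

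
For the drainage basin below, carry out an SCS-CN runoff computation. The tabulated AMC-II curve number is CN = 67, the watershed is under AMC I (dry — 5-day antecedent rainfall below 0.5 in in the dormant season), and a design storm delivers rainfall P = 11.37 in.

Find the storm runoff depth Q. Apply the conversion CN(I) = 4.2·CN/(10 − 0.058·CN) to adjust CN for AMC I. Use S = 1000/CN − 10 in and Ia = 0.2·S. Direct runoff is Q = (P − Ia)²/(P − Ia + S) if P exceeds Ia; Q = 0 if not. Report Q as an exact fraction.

Adjust CN=67 to AMC I: 4.2·67/(10 − 0.058·67) → (1407/5) ÷ (3057/500) = 46900/1019 ≈ 46.026
Max retention: S = 1000/(46900/1019) − 10 = 5500/469 in (≈ 11.727 in)
Ia = 0.2·(5500/469) = 1100/469 in ≈ 2.345 in
Since P=11.370 > Ia=2.345: effective rainfall P−Ia = 423253/46900 in
Q = (423253/46900)²/((423253/46900) + 5500/469) = (179143102009/2199610000)/(973253/46900) = 179143102009/45645565700 in ≈ 3.925 in

Q = 179143102009/45645565700 in ≈ 3.925 in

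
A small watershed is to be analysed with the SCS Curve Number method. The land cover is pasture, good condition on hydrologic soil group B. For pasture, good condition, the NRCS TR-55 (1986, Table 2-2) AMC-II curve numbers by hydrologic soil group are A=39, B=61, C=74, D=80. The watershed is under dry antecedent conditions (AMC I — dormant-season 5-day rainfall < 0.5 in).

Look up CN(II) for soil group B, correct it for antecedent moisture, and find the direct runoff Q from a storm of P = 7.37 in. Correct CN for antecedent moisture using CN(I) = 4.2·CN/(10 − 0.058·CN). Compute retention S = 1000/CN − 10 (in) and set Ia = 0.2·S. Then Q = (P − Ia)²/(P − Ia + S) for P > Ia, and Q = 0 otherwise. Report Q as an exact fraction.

NRCS table: pasture, good condition, soil group B → CN(II) = 61
Dry (AMC I): CN(I) = 4.2·61/(10 − 0.058·61) = (1281/5)/(3231/500) = 42700/1077 ≈ 39.647
Max retention: S = 1000/(42700/1077) − 10 = 6500/427 in (≈ 15.222 in)
Ia = 0.2·(6500/427) = 1300/427 in ≈ 3.044 in
Since P=7.370 > Ia=3.044: effective rainfall P−Ia = 184699/42700 in
Q = (184699/42700)²/((184699/42700) + 6500/427) = (34113720601/1823290000)/(834699/42700) = 34113720601/35641647300 in ≈ 0.957 in

Q = 34113720601/35641647300 in ≈ 0.957 in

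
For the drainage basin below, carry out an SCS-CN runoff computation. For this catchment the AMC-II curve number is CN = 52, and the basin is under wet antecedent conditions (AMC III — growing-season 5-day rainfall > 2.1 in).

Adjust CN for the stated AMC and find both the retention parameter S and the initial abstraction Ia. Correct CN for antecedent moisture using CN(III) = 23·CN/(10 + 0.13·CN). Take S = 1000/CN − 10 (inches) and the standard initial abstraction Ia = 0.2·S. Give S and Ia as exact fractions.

S = 1200/299 in ≈ 4.013 in; Ia = 240/299 in ≈ 0.803 in

Adjust CN=52 to AMC III: 23·52/(10 + 0.13·52) → 1196 ÷ (419/25) = 29900/419 ≈ 71.360
S = 1000/(29900/419) − 10 = 1200/299 in ≈ 4.013 in
Ia = 0.2·(1200/299) = 240/299 in ≈ 0.803 in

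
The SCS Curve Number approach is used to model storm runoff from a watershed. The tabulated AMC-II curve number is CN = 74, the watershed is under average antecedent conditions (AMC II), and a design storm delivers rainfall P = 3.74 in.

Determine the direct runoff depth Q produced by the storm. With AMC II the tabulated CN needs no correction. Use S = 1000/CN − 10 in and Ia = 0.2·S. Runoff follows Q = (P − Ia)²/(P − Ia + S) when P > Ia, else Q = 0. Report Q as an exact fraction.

Q = 31573161/22420150 in ≈ 1.408 in

AMC II — tabulated CN = 74 applies directly.
Retention S: 1000/CN − 10 with CN=74.000 → S = 130/37 ≈ 3.514 in
Initial abstraction Ia = S/5 = (130/37)/5 = 26/37 ≈ 0.703 in
Excess rainfall: 3.740 − 0.703 = 3.037 in; P > Ia so Q > 0
Runoff Q = (P−Ia)²/(P−Ia+S) = (3.037)²/(3.037+3.514) = 31573161/22420150 ≈ 1.408 in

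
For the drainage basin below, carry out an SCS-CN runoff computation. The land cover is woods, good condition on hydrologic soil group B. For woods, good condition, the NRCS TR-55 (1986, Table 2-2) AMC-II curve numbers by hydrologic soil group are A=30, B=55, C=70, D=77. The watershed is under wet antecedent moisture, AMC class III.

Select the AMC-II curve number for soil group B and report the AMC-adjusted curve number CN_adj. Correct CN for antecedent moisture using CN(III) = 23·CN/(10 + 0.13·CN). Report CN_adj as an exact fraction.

CN_adj = 25300/343 ≈ 73.761

NRCS table: woods, good condition, soil group B → CN(II) = 55
Wet (AMC III): CN(III) = 23·55/(10 + 0.13·55) = 1265/(343/20) = 25300/343 ≈ 73.761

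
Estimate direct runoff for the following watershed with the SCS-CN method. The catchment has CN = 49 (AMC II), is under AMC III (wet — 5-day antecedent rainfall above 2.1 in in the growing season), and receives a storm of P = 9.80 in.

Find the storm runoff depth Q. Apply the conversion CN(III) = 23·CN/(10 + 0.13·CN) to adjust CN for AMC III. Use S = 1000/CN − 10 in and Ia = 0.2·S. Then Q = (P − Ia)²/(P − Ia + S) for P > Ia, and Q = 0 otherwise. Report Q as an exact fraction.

Q = 2512315129/426135605 in ≈ 5.896 in

Wet (AMC III): CN(III) = 23·49/(10 + 0.13·49) = 1127/(1637/100) = 112700/1637 ≈ 68.845
Retention S: 1000/CN − 10 with CN=68.845 → S = 5100/1127 ≈ 4.525 in
Ia = 0.2S: 0.2·4.525 = 0.905 in (exactly 1020/1127)
P − Ia = 9.800 − 0.905 = 50123/5635 ≈ 8.895 in (> 0, runoff occurs)
Runoff Q = (P−Ia)²/(P−Ia+S) = (8.895)²/(8.895+4.525) = 2512315129/426135605 ≈ 5.896 in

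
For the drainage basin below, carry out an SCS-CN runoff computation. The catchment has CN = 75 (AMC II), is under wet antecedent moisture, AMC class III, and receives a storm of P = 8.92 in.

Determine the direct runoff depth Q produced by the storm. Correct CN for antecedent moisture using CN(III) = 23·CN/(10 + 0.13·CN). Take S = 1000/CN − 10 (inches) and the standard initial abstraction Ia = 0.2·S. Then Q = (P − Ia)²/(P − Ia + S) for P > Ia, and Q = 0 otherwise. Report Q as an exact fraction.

Q = 221622769/29992575 in ≈ 7.389 in

Adjust CN=75 to AMC III: 23·75/(10 + 0.13·75) → 1725 ÷ (79/4) = 6900/79 ≈ 87.342
Max retention: S = 1000/(6900/79) − 10 = 100/69 in (≈ 1.449 in)
Ia = 0.2S: 0.2·1.449 = 0.290 in (exactly 20/69)
Since P=8.920 > Ia=0.290: effective rainfall P−Ia = 14887/1725 in
Runoff Q = (P−Ia)²/(P−Ia+S) = (8.630)²/(8.630+1.449) = 221622769/29992575 ≈ 7.389 in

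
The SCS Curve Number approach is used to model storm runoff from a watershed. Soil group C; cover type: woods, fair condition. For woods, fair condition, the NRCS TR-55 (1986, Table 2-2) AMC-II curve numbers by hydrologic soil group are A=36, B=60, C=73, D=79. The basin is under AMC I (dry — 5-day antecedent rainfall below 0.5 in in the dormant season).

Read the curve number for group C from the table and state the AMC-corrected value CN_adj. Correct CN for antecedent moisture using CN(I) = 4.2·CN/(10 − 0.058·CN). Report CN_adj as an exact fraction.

NRCS table: woods, fair condition, soil group C → CN(II) = 73
Adjust CN=73 to AMC I: 4.2·73/(10 − 0.058·73) → (1533/5) ÷ (2883/500) = 51100/961 ≈ 53.174

CN_adj = 51100/961 ≈ 53.174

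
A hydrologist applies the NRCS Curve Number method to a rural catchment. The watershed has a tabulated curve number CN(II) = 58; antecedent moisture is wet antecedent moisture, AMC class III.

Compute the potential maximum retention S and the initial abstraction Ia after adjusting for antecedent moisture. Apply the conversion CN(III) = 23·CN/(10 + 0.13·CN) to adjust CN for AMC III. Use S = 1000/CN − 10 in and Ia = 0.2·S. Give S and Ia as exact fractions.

S = 2100/667 in ≈ 3.148 in; Ia = 420/667 in ≈ 0.630 in

CN(III) from CN(II)=58: (23·58)/(10 + 0.13·58) = 66700/877 ≈ 76.055
Max retention: S = 1000/(66700/877) − 10 = 2100/667 in (≈ 3.148 in)
Ia = 0.2·(2100/667) = 420/667 in ≈ 0.630 in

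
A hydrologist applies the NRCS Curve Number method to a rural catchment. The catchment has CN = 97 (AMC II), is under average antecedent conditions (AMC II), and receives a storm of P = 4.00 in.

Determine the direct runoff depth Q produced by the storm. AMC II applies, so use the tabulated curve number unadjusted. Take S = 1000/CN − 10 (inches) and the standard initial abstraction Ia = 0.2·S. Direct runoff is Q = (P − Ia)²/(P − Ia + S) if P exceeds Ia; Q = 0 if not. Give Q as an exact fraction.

AMC II — tabulated CN = 97 applies directly.
S = 1000/97 − 10 = 30/97 in ≈ 0.309 in
Ia = 0.2·(30/97) = 6/97 in ≈ 0.062 in
P − Ia = 4.000 − 0.062 = 382/97 ≈ 3.938 in (> 0, runoff occurs)
Q: (382/97)² ÷ (412/97) = 36481/9991 in (≈ 3.651 in)

Q = 36481/9991 in ≈ 3.651 in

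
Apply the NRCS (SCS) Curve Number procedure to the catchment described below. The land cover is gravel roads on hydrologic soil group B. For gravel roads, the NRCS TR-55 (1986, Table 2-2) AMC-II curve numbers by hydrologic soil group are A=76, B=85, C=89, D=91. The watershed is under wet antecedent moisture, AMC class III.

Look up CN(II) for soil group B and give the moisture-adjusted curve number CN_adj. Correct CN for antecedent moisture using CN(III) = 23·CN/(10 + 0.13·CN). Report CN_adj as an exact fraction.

NRCS table: gravel roads, soil group B → CN(II) = 85
Adjust CN=85 to AMC III: 23·85/(10 + 0.13·85) → 1955 ÷ (421/20) = 39100/421 ≈ 92.874

CN_adj = 39100/421 ≈ 92.874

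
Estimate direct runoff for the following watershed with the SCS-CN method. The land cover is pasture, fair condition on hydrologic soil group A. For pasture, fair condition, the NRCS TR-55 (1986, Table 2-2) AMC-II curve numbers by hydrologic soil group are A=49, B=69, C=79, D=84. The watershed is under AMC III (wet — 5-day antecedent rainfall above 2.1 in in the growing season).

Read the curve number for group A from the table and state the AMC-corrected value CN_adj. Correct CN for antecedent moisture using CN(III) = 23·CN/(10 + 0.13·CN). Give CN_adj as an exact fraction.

NRCS table: pasture, fair condition, soil group A → CN(II) = 49
Adjust CN=49 to AMC III: 23·49/(10 + 0.13·49) → 1127 ÷ (1637/100) = 112700/1637 ≈ 68.845

CN_adj = 112700/1637 ≈ 68.845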